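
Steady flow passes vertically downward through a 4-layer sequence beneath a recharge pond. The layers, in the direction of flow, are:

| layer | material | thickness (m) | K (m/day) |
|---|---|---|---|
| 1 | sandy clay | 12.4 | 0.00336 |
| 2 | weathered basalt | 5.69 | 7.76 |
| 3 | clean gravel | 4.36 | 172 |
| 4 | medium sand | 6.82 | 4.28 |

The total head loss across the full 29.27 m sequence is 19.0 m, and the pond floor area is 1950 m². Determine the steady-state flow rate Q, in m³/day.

Flow is perpendicular to layering, so the layers act in series and the equivalent K is the thickness-weighted harmonic mean.
Total thickness L = 12.4 + 5.69 + 4.36 + 6.82 = 29.27 m.
Σ(b_i/K_i) = 12.4/0.00336 + 5.69/7.76 + 4.36/172 + 6.82/4.28 = 3693 d.
K_eq = L / Σ(b_i/K_i) = 29.27 / 3693 = 0.007926 m/day.
Q = K_eq · A · (Δh/L) = 0.007926 × 1950 × (19.0/29.27) = 10.03 m³/day.

10.0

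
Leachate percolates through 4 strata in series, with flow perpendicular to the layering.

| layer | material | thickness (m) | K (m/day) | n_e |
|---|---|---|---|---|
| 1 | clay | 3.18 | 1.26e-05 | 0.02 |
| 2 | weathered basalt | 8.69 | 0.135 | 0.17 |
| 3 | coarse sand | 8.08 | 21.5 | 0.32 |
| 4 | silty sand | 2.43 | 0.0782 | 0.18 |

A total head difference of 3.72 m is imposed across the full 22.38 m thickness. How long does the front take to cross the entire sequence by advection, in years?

With flow normal to the layers, continuity requires the same specific discharge q through every layer.
Σ(b_i/K_i) = 3.18/1.26e-05 + 8.69/0.135 + 8.08/21.5 + 2.43/0.0782 = 2.525e+05 d.
q = Δh / Σ(b_i/K_i) = 3.72 / 2.525e+05 = 1.473e-05 m/day.
In each layer the seepage velocity is v_i = q/n_i, so the layer transit time is t_i = b_i·n_i / q:
  layer 1 (clay): t_1 = 3.18 × 0.02 / 1.473e-05 = 4317 d
  layer 2 (weathered basalt): t_2 = 8.69 × 0.17 / 1.473e-05 = 1.003e+05 d
  layer 3 (coarse sand): t_3 = 8.08 × 0.32 / 1.473e-05 = 1.755e+05 d
  layer 4 (silty sand): t_4 = 2.43 × 0.18 / 1.473e-05 = 29686 d
Total t = Σ t_i = 3.098e+05 days = 848.1 years.

848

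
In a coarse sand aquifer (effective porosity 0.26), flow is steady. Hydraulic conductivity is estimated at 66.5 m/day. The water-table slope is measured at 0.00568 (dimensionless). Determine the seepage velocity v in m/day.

Hydraulic gradient i = 0.00568.
Darcy flux q = K · i = 66.50 × 0.005680 = 0.3777 m/day.
Seepage velocity v = q / n_e = 0.3777 / 0.26 = 1.453 m/day.

1.45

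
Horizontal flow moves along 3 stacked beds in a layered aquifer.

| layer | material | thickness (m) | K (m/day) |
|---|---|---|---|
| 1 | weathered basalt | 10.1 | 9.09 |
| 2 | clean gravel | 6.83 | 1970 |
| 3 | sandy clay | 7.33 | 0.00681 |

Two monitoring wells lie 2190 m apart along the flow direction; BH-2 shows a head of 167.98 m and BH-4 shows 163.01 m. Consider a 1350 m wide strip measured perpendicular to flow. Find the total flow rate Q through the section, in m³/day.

41500

Flow is parallel to layering, so each bed carries its own Darcy discharge and the transmissivities add.
Σ(K_i·b_i) = 9.09×10.1 + 1970×6.83 + 0.00681×7.33 = 13547 m²/day.
Hydraulic gradient i = (167.98 − 163.01) / 2190 = 4.97 / 2190 = 0.002269.
Q = Σ(K_i·b_i) · W · i = 13547 × 1350 × 0.002269 = 41504 m³/day.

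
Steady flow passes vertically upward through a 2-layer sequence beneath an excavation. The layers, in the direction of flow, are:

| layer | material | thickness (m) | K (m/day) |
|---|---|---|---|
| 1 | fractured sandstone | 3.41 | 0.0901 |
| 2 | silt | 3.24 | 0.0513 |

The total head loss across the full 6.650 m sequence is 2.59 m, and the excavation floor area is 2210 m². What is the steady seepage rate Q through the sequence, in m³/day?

56.7

Flow is perpendicular to layering, so the layers act in series and the equivalent K is the thickness-weighted harmonic mean.
Total thickness L = 3.41 + 3.24 = 6.650 m.
Σ(b_i/K_i) = 3.41/0.0901 + 3.24/0.0513 = 101.0 d.
K_eq = L / Σ(b_i/K_i) = 6.650 / 101.0 = 0.06584 m/day.
Q = K_eq · A · (Δh/L) = 0.06584 × 2210 × (2.59/6.650) = 56.67 m³/day.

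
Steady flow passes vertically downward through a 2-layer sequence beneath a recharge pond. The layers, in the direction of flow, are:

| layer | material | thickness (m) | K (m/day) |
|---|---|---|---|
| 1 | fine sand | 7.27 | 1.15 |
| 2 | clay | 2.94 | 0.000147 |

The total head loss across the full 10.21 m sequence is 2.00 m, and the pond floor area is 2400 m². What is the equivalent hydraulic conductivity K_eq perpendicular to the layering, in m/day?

Flow is perpendicular to layering, so the layers act in series and the equivalent K is the thickness-weighted harmonic mean.
Total thickness L = 7.27 + 2.94 = 10.21 m.
Σ(b_i/K_i) = 7.27/1.15 + 2.94/0.000147 = 20006 d.
K_eq = L / Σ(b_i/K_i) = 10.21 / 20006 = 0.0005103 m/day.

0.000510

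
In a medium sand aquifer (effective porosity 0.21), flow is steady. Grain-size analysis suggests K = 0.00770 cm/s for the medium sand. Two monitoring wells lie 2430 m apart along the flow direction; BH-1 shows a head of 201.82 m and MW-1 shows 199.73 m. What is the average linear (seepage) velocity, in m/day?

Convert K: 0.00770 cm/s × 864 = 6.653 m/day.
Hydraulic gradient i = (201.82 − 199.73) / 2430 = 2.09 / 2430 = 0.0008601.
Darcy flux q = K · i = 6.653 × 0.0008601 = 0.005722 m/day.
Seepage velocity v = q / n_e = 0.005722 / 0.21 = 0.02725 m/day.

0.0272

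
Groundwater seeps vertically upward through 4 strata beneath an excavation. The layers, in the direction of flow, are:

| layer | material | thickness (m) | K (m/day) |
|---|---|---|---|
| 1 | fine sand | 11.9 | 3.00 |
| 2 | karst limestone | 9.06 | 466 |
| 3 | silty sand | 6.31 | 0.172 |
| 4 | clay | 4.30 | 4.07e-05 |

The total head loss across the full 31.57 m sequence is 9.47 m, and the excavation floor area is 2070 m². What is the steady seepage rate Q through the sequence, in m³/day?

Flow is perpendicular to layering, so the layers act in series and the equivalent K is the thickness-weighted harmonic mean.
Total thickness L = 11.9 + 9.06 + 6.31 + 4.30 = 31.57 m.
Σ(b_i/K_i) = 11.9/3.00 + 9.06/466 + 6.31/0.172 + 4.30/4.07e-05 = 1.057e+05 d.
K_eq = L / Σ(b_i/K_i) = 31.57 / 1.057e+05 = 0.0002987 m/day.
Q = K_eq · A · (Δh/L) = 0.0002987 × 2070 × (9.47/31.57) = 0.1855 m³/day.

0.185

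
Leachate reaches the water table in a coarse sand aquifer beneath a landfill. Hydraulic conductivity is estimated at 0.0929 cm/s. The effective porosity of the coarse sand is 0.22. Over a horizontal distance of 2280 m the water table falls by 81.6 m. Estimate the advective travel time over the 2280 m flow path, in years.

Convert K: 0.0929 cm/s × 864 = 80.27 m/day.
Hydraulic gradient i = Δh / L = 81.6 / 2280 = 0.03579.
Darcy flux q = K · i = 80.27 × 0.03579 = 2.873 m/day.
Seepage velocity v = q / n_e = 2.873 / 0.22 = 13.06 m/day.
Travel time t = L / v = 2280 / 13.06 = 174.6 days = 0.4781 years.

0.478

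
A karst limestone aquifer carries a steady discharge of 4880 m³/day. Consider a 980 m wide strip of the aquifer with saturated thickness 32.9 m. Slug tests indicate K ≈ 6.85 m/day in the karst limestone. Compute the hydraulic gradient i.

0.0221

Cross-sectional area A = 980 × 32.9 = 32242 m².
From Q = K·A·i, i = Q / (K·A) = 4880 / (6.850 × 32242) = 0.02210.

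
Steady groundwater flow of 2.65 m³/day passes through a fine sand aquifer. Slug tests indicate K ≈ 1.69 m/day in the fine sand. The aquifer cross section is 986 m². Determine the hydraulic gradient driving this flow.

From Q = K·A·i, i = Q / (K·A) = 2.65 / (1.690 × 986.0) = 0.001590.

0.00159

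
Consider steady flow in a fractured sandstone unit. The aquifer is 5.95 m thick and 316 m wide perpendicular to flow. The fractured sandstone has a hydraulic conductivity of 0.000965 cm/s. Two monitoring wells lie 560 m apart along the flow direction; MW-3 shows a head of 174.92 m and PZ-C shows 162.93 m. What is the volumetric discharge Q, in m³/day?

Convert K: 0.000965 cm/s × 864 = 0.8338 m/day.
Cross-sectional area A = 316 × 5.95 = 1880 m².
Hydraulic gradient i = (174.92 − 162.93) / 560 = 11.99 / 560 = 0.02141.
Darcy's law: Q = K · A · i = 0.8338 × 1880 × 0.02141 = 33.56 m³/day.

33.6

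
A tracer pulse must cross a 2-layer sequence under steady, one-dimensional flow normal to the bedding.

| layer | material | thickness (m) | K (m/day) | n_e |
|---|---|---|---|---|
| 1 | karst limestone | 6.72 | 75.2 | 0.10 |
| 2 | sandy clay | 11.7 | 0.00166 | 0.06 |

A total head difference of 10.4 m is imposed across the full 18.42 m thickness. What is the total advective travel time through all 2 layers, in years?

2.55

With flow normal to the layers, continuity requires the same specific discharge q through every layer.
Σ(b_i/K_i) = 6.72/75.2 + 11.7/0.00166 = 7048 d.
q = Δh / Σ(b_i/K_i) = 10.4 / 7048 = 0.001476 m/day.
In each layer the seepage velocity is v_i = q/n_i, so the layer transit time is t_i = b_i·n_i / q:
  layer 1 (karst limestone): t_1 = 6.72 × 0.10 / 0.001476 = 455.4 d
  layer 2 (sandy clay): t_2 = 11.7 × 0.06 / 0.001476 = 475.8 d
Total t = Σ t_i = 931.2 days = 2.549 years.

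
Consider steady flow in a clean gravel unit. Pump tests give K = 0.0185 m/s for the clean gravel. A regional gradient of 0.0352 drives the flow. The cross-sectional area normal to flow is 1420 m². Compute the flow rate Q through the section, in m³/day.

Convert K: 0.0185 m/s × 86400 = 1598 m/day.
Hydraulic gradient i = 0.0352.
Darcy's law: Q = K · A · i = 1598 × 1420 × 0.03520 = 79894 m³/day.

79900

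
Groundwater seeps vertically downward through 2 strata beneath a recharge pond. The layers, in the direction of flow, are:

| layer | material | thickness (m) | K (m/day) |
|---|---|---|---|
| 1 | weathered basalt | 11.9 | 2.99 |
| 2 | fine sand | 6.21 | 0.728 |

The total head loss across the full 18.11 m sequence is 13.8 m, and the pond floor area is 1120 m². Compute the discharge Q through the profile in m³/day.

1240

Flow is perpendicular to layering, so the layers act in series and the equivalent K is the thickness-weighted harmonic mean.
Total thickness L = 11.9 + 6.21 = 18.11 m.
Σ(b_i/K_i) = 11.9/2.99 + 6.21/0.728 = 12.51 d.
K_eq = L / Σ(b_i/K_i) = 18.11 / 12.51 = 1.448 m/day.
Q = K_eq · A · (Δh/L) = 1.448 × 1120 × (13.8/18.11) = 1235 m³/day.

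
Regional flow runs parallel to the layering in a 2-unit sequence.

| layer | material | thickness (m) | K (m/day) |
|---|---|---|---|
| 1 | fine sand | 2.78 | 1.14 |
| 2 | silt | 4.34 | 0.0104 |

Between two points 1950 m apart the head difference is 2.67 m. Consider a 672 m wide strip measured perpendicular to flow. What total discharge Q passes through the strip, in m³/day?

Flow is parallel to layering, so each bed carries its own Darcy discharge and the transmissivities add.
Σ(K_i·b_i) = 1.14×2.78 + 0.0104×4.34 = 3.214 m²/day.
Hydraulic gradient i = Δh / L = 2.67 / 1950 = 0.001369.
Q = Σ(K_i·b_i) · W · i = 3.214 × 672 × 0.001369 = 2.958 m³/day.

2.96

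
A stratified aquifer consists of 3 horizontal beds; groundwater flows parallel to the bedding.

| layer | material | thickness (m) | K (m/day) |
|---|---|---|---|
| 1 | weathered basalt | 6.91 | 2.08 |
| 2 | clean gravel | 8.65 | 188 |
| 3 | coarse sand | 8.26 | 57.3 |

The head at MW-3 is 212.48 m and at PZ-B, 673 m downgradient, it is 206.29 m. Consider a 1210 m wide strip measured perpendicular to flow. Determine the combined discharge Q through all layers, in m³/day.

Flow is parallel to layering, so each bed carries its own Darcy discharge and the transmissivities add.
Σ(K_i·b_i) = 2.08×6.91 + 188×8.65 + 57.3×8.26 = 2114 m²/day.
Hydraulic gradient i = (212.48 − 206.29) / 673 = 6.19 / 673 = 0.009198.
Q = Σ(K_i·b_i) · W · i = 2114 × 1210 × 0.009198 = 23526 m³/day.

23500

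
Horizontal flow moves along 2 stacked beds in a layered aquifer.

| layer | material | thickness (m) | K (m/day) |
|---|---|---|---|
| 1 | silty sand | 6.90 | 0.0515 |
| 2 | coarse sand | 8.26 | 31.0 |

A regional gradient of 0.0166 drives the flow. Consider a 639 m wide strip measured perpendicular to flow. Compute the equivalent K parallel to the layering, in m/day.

Flow is parallel to layering, so each bed carries its own Darcy discharge and the transmissivities add.
Σ(K_i·b_i) = 0.0515×6.90 + 31.0×8.26 = 256.4 m²/day.
Total thickness b = 15.16 m, so K_eq = Σ(K_i·b_i)/b = 16.91 m/day.

16.9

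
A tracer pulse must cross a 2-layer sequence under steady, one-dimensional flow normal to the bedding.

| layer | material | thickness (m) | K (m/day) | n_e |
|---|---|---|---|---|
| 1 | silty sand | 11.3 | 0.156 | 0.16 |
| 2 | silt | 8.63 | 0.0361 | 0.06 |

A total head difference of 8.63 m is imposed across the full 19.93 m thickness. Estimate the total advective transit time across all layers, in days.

With flow normal to the layers, continuity requires the same specific discharge q through every layer.
Σ(b_i/K_i) = 11.3/0.156 + 8.63/0.0361 = 311.5 d.
q = Δh / Σ(b_i/K_i) = 8.63 / 311.5 = 0.02771 m/day.
In each layer the seepage velocity is v_i = q/n_i, so the layer transit time is t_i = b_i·n_i / q:
  layer 1 (silty sand): t_1 = 11.3 × 0.16 / 0.02771 = 65.26 d
  layer 2 (silt): t_2 = 8.63 × 0.06 / 0.02771 = 18.69 d
Total t = Σ t_i = 83.95 days.

83.9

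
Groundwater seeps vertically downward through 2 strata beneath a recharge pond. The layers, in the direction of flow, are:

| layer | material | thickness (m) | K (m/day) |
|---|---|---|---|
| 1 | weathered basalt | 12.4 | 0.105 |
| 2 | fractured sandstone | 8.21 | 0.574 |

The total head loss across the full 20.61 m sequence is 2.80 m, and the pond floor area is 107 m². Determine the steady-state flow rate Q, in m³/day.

Flow is perpendicular to layering, so the layers act in series and the equivalent K is the thickness-weighted harmonic mean.
Total thickness L = 12.4 + 8.21 = 20.61 m.
Σ(b_i/K_i) = 12.4/0.105 + 8.21/0.574 = 132.4 d.
K_eq = L / Σ(b_i/K_i) = 20.61 / 132.4 = 0.1557 m/day.
Q = K_eq · A · (Δh/L) = 0.1557 × 107 × (2.80/20.61) = 2.263 m³/day.

2.26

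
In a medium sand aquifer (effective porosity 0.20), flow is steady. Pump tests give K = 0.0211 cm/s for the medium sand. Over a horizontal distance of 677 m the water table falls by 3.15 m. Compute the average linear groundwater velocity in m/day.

0.424

Convert K: 0.0211 cm/s × 864 = 18.23 m/day.
Hydraulic gradient i = Δh / L = 3.15 / 677 = 0.004653.
Darcy flux q = K · i = 18.23 × 0.004653 = 0.08482 m/day.
Seepage velocity v = q / n_e = 0.08482 / 0.20 = 0.4241 m/day.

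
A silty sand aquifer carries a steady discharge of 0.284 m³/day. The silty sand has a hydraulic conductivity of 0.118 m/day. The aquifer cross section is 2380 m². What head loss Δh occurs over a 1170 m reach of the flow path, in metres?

From Q = K·A·i, i = Q / (K·A) = 0.284 / (0.1180 × 2380) = 0.001011.
Head loss Δh = i · L = 0.001011 × 1170 = 1.183 m.

1.18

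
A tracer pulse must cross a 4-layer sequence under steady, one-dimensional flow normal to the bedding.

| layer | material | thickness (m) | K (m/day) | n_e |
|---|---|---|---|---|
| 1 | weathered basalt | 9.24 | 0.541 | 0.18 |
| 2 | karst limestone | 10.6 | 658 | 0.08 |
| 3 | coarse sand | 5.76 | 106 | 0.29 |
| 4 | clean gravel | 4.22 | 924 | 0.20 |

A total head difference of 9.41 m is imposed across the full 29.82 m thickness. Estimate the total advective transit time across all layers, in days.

With flow normal to the layers, continuity requires the same specific discharge q through every layer.
Σ(b_i/K_i) = 9.24/0.541 + 10.6/658 + 5.76/106 + 4.22/924 = 17.15 d.
q = Δh / Σ(b_i/K_i) = 9.41 / 17.15 = 0.5485 m/day.
In each layer the seepage velocity is v_i = q/n_i, so the layer transit time is t_i = b_i·n_i / q:
  layer 1 (weathered basalt): t_1 = 9.24 × 0.18 / 0.5485 = 3.032 d
  layer 2 (karst limestone): t_2 = 10.6 × 0.08 / 0.5485 = 1.546 d
  layer 3 (coarse sand): t_3 = 5.76 × 0.29 / 0.5485 = 3.045 d
  layer 4 (clean gravel): t_4 = 4.22 × 0.20 / 0.5485 = 1.539 d
Total t = Σ t_i = 9.162 days.

9.16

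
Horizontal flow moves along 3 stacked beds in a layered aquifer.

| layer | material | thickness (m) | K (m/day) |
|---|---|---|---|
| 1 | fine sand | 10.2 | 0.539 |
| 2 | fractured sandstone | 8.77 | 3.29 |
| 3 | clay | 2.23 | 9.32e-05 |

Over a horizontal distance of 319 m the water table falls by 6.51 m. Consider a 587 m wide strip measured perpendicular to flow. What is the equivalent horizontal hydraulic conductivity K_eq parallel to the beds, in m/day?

1.62

Flow is parallel to layering, so each bed carries its own Darcy discharge and the transmissivities add.
Σ(K_i·b_i) = 0.539×10.2 + 3.29×8.77 + 9.32e-05×2.23 = 34.35 m²/day.
Total thickness b = 21.20 m, so K_eq = Σ(K_i·b_i)/b = 1.620 m/day.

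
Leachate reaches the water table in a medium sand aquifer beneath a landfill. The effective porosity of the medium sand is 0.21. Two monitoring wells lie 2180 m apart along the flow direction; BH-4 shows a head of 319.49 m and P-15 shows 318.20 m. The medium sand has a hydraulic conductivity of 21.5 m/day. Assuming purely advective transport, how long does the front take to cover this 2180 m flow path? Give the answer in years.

98.5

Hydraulic gradient i = (319.49 − 318.20) / 2180 = 1.29 / 2180 = 0.0005917.
Darcy flux q = K · i = 21.50 × 0.0005917 = 0.01272 m/day.
Seepage velocity v = q / n_e = 0.01272 / 0.21 = 0.06058 m/day.
Travel time t = L / v = 2180 / 0.06058 = 35984 days = 98.52 years.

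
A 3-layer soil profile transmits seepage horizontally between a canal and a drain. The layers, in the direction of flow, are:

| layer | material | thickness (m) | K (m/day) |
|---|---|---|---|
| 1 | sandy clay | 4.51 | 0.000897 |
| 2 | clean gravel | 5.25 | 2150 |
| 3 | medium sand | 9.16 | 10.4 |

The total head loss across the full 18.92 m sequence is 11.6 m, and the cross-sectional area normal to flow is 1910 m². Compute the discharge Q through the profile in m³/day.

4.41

Flow is perpendicular to layering, so the layers act in series and the equivalent K is the thickness-weighted harmonic mean.
Total thickness L = 4.51 + 5.25 + 9.16 = 18.92 m.
Σ(b_i/K_i) = 4.51/0.000897 + 5.25/2150 + 9.16/10.4 = 5029 d.
K_eq = L / Σ(b_i/K_i) = 18.92 / 5029 = 0.003762 m/day.
Q = K_eq · A · (Δh/L) = 0.003762 × 1910 × (11.6/18.92) = 4.406 m³/day.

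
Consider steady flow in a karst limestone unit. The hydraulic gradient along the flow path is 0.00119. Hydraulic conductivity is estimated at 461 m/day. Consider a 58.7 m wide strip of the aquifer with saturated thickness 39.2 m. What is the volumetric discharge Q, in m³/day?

Cross-sectional area A = 58.7 × 39.2 = 2301 m².
Hydraulic gradient i = 0.00119.
Darcy's law: Q = K · A · i = 461.0 × 2301 × 0.001190 = 1262 m³/day.

1260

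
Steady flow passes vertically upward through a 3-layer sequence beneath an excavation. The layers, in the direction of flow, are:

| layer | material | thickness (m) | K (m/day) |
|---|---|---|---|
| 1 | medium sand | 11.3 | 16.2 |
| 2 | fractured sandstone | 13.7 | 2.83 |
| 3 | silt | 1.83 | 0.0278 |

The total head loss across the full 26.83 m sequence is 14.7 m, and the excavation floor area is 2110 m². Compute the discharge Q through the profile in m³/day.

435

Flow is perpendicular to layering, so the layers act in series and the equivalent K is the thickness-weighted harmonic mean.
Total thickness L = 11.3 + 13.7 + 1.83 = 26.83 m.
Σ(b_i/K_i) = 11.3/16.2 + 13.7/2.83 + 1.83/0.0278 = 71.37 d.
K_eq = L / Σ(b_i/K_i) = 26.83 / 71.37 = 0.3760 m/day.
Q = K_eq · A · (Δh/L) = 0.3760 × 2110 × (14.7/26.83) = 434.6 m³/day.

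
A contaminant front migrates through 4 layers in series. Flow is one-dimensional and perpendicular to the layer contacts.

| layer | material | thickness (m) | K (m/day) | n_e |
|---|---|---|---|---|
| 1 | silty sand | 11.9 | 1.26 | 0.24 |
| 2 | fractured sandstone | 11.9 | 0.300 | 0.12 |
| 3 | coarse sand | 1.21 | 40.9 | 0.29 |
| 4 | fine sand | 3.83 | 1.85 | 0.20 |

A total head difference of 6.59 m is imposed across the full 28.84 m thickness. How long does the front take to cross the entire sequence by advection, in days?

With flow normal to the layers, continuity requires the same specific discharge q through every layer.
Σ(b_i/K_i) = 11.9/1.26 + 11.9/0.300 + 1.21/40.9 + 3.83/1.85 = 51.21 d.
q = Δh / Σ(b_i/K_i) = 6.59 / 51.21 = 0.1287 m/day.
In each layer the seepage velocity is v_i = q/n_i, so the layer transit time is t_i = b_i·n_i / q:
  layer 1 (silty sand): t_1 = 11.9 × 0.24 / 0.1287 = 22.19 d
  layer 2 (fractured sandstone): t_2 = 11.9 × 0.12 / 0.1287 = 11.10 d
  layer 3 (coarse sand): t_3 = 1.21 × 0.29 / 0.1287 = 2.727 d
  layer 4 (fine sand): t_4 = 3.83 × 0.20 / 0.1287 = 5.953 d
Total t = Σ t_i = 41.97 days.

42.0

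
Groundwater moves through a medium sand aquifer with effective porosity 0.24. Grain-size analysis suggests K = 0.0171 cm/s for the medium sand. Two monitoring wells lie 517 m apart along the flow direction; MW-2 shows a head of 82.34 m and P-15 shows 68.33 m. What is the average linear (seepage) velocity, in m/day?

Convert K: 0.0171 cm/s × 864 = 14.77 m/day.
Hydraulic gradient i = (82.34 − 68.33) / 517 = 14.01 / 517 = 0.02710.
Darcy flux q = K · i = 14.77 × 0.02710 = 0.4004 m/day.
Seepage velocity v = q / n_e = 0.4004 / 0.24 = 1.668 m/day.

1.67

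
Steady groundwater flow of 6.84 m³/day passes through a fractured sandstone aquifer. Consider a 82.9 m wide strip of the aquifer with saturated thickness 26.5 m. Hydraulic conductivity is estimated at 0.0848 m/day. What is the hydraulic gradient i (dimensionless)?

Cross-sectional area A = 82.9 × 26.5 = 2197 m².
From Q = K·A·i, i = Q / (K·A) = 6.84 / (0.08480 × 2197) = 0.03672.

0.0367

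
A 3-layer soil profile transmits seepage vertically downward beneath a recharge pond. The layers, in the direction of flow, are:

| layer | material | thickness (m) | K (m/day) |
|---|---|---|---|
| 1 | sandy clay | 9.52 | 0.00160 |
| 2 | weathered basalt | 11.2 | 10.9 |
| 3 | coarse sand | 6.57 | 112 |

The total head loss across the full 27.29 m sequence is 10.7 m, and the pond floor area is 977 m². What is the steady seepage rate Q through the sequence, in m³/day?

1.76

Flow is perpendicular to layering, so the layers act in series and the equivalent K is the thickness-weighted harmonic mean.
Total thickness L = 9.52 + 11.2 + 6.57 = 27.29 m.
Σ(b_i/K_i) = 9.52/0.00160 + 11.2/10.9 + 6.57/112 = 5951 d.
K_eq = L / Σ(b_i/K_i) = 27.29 / 5951 = 0.004586 m/day.
Q = K_eq · A · (Δh/L) = 0.004586 × 977 × (10.7/27.29) = 1.757 m³/day.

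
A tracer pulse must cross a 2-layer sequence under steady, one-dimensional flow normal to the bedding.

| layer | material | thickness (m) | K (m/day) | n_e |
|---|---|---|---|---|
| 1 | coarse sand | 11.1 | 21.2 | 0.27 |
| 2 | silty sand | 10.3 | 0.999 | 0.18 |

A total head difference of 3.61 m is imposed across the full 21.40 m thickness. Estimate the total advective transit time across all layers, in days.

14.6

With flow normal to the layers, continuity requires the same specific discharge q through every layer.
Σ(b_i/K_i) = 11.1/21.2 + 10.3/0.999 = 10.83 d.
q = Δh / Σ(b_i/K_i) = 3.61 / 10.83 = 0.3332 m/day.
In each layer the seepage velocity is v_i = q/n_i, so the layer transit time is t_i = b_i·n_i / q:
  layer 1 (coarse sand): t_1 = 11.1 × 0.27 / 0.3332 = 8.994 d
  layer 2 (silty sand): t_2 = 10.3 × 0.18 / 0.3332 = 5.564 d
Total t = Σ t_i = 14.56 days.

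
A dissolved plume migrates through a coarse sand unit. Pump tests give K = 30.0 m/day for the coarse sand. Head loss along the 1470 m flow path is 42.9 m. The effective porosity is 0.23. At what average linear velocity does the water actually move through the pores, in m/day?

Hydraulic gradient i = Δh / L = 42.9 / 1470 = 0.02918.
Darcy flux q = K · i = 30.00 × 0.02918 = 0.8755 m/day.
Seepage velocity v = q / n_e = 0.8755 / 0.23 = 3.807 m/day.

3.81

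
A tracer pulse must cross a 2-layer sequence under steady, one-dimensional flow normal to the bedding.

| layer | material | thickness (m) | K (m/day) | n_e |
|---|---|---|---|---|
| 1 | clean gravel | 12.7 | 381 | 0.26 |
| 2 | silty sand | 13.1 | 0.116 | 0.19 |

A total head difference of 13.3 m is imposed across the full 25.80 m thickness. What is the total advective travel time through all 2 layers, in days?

With flow normal to the layers, continuity requires the same specific discharge q through every layer.
Σ(b_i/K_i) = 12.7/381 + 13.1/0.116 = 113.0 d.
q = Δh / Σ(b_i/K_i) = 13.3 / 113.0 = 0.1177 m/day.
In each layer the seepage velocity is v_i = q/n_i, so the layer transit time is t_i = b_i·n_i / q:
  layer 1 (clean gravel): t_1 = 12.7 × 0.26 / 0.1177 = 28.05 d
  layer 2 (silty sand): t_2 = 13.1 × 0.19 / 0.1177 = 21.14 d
Total t = Σ t_i = 49.19 days.

49.2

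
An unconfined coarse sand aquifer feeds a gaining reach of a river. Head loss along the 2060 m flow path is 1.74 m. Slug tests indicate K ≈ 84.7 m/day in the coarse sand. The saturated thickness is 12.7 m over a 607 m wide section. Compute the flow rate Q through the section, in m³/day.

Cross-sectional area A = 607 × 12.7 = 7709 m².
Hydraulic gradient i = Δh / L = 1.74 / 2060 = 0.0008447.
Darcy's law: Q = K · A · i = 84.70 × 7709 × 0.0008447 = 551.5 m³/day.

552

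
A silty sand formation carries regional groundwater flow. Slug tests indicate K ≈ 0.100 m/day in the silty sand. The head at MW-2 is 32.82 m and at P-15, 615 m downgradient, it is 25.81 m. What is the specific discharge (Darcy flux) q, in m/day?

Hydraulic gradient i = (32.82 − 25.81) / 615 = 7.01 / 615 = 0.01140.
Specific discharge q = K · i = 0.1000 × 0.01140 = 0.001140 m/day.

0.00114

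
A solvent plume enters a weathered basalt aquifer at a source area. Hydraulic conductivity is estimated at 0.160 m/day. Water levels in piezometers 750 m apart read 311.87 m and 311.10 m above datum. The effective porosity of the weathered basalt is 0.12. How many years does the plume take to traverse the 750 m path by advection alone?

Hydraulic gradient i = (311.87 − 311.10) / 750 = 0.77 / 750 = 0.001027.
Darcy flux q = K · i = 0.1600 × 0.001027 = 0.0001643 m/day.
Seepage velocity v = q / n_e = 0.0001643 / 0.12 = 0.001369 m/day.
Travel time t = L / v = 750 / 0.001369 = 5.479e+05 days = 1500 years.

1500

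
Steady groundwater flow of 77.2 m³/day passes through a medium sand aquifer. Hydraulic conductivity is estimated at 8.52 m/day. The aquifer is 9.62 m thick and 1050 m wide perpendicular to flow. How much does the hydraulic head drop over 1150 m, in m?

1.03

Cross-sectional area A = 1050 × 9.62 = 10101 m².
From Q = K·A·i, i = Q / (K·A) = 77.2 / (8.520 × 10101) = 0.0008970.
Head loss Δh = i · L = 0.0008970 × 1150 = 1.032 m.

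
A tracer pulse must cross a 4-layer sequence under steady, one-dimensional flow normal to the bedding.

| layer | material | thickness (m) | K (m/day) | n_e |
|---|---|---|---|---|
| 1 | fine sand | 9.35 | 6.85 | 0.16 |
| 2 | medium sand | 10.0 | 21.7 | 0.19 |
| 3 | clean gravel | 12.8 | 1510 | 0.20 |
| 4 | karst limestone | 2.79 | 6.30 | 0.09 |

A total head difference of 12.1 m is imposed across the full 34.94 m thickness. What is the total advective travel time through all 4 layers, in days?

1.17

With flow normal to the layers, continuity requires the same specific discharge q through every layer.
Σ(b_i/K_i) = 9.35/6.85 + 10.0/21.7 + 12.8/1510 + 2.79/6.30 = 2.277 d.
q = Δh / Σ(b_i/K_i) = 12.1 / 2.277 = 5.314 m/day.
In each layer the seepage velocity is v_i = q/n_i, so the layer transit time is t_i = b_i·n_i / q:
  layer 1 (fine sand): t_1 = 9.35 × 0.16 / 5.314 = 0.2815 d
  layer 2 (medium sand): t_2 = 10.0 × 0.19 / 5.314 = 0.3576 d
  layer 3 (clean gravel): t_3 = 12.8 × 0.20 / 5.314 = 0.4818 d
  layer 4 (karst limestone): t_4 = 2.79 × 0.09 / 5.314 = 0.04726 d
Total t = Σ t_i = 1.168 days.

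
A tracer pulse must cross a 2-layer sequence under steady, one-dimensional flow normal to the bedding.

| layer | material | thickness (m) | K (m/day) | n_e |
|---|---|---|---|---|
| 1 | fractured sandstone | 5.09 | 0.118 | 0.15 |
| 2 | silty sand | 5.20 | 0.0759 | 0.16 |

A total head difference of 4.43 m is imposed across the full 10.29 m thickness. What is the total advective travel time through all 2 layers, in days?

40.2

With flow normal to the layers, continuity requires the same specific discharge q through every layer.
Σ(b_i/K_i) = 5.09/0.118 + 5.20/0.0759 = 111.6 d.
q = Δh / Σ(b_i/K_i) = 4.43 / 111.6 = 0.03968 m/day.
In each layer the seepage velocity is v_i = q/n_i, so the layer transit time is t_i = b_i·n_i / q:
  layer 1 (fractured sandstone): t_1 = 5.09 × 0.15 / 0.03968 = 19.24 d
  layer 2 (silty sand): t_2 = 5.20 × 0.16 / 0.03968 = 20.97 d
Total t = Σ t_i = 40.21 days.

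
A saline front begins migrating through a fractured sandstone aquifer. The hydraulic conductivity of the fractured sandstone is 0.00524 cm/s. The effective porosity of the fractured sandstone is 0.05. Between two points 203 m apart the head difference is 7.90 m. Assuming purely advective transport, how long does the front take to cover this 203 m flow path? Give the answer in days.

57.6

Convert K: 0.00524 cm/s × 864 = 4.527 m/day.
Hydraulic gradient i = Δh / L = 7.90 / 203 = 0.03892.
Darcy flux q = K · i = 4.527 × 0.03892 = 0.1762 m/day.
Seepage velocity v = q / n_e = 0.1762 / 0.05 = 3.524 m/day.
Travel time t = L / v = 203 / 3.524 = 57.61 days.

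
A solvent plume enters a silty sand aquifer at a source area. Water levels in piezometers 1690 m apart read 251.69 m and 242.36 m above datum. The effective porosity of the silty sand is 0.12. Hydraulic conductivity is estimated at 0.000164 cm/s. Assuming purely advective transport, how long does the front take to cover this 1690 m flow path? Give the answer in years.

710

Convert K: 0.000164 cm/s × 864 = 0.1417 m/day.
Hydraulic gradient i = (251.69 − 242.36) / 1690 = 9.33 / 1690 = 0.005521.
Darcy flux q = K · i = 0.1417 × 0.005521 = 0.0007823 m/day.
Seepage velocity v = q / n_e = 0.0007823 / 0.12 = 0.006519 m/day.
Travel time t = L / v = 1690 / 0.006519 = 2.592e+05 days = 709.8 years.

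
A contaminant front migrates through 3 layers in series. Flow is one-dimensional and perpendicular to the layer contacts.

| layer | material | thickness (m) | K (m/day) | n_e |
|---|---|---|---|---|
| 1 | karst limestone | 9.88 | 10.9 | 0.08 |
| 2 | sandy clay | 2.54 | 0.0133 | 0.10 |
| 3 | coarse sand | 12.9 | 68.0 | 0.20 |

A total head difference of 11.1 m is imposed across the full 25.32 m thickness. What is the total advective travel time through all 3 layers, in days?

With flow normal to the layers, continuity requires the same specific discharge q through every layer.
Σ(b_i/K_i) = 9.88/10.9 + 2.54/0.0133 + 12.9/68.0 = 192.1 d.
q = Δh / Σ(b_i/K_i) = 11.1 / 192.1 = 0.05779 m/day.
In each layer the seepage velocity is v_i = q/n_i, so the layer transit time is t_i = b_i·n_i / q:
  layer 1 (karst limestone): t_1 = 9.88 × 0.08 / 0.05779 = 13.68 d
  layer 2 (sandy clay): t_2 = 2.54 × 0.10 / 0.05779 = 4.395 d
  layer 3 (coarse sand): t_3 = 12.9 × 0.20 / 0.05779 = 44.64 d
Total t = Σ t_i = 62.72 days.

62.7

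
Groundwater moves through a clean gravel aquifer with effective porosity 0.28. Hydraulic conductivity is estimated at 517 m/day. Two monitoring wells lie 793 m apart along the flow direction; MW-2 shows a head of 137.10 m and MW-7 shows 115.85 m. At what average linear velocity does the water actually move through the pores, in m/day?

49.5

Hydraulic gradient i = (137.10 − 115.85) / 793 = 21.25 / 793 = 0.02680.
Darcy flux q = K · i = 517.0 × 0.02680 = 13.85 m/day.
Seepage velocity v = q / n_e = 13.85 / 0.28 = 49.48 m/day.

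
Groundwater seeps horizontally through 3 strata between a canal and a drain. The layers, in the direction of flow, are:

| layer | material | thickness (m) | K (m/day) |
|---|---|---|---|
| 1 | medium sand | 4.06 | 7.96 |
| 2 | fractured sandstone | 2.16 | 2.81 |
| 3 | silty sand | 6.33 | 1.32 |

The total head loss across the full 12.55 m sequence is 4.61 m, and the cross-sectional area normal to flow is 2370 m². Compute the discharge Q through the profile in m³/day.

1800

Flow is perpendicular to layering, so the layers act in series and the equivalent K is the thickness-weighted harmonic mean.
Total thickness L = 4.06 + 2.16 + 6.33 = 12.55 m.
Σ(b_i/K_i) = 4.06/7.96 + 2.16/2.81 + 6.33/1.32 = 6.074 d.
K_eq = L / Σ(b_i/K_i) = 12.55 / 6.074 = 2.066 m/day.
Q = K_eq · A · (Δh/L) = 2.066 × 2370 × (4.61/12.55) = 1799 m³/day.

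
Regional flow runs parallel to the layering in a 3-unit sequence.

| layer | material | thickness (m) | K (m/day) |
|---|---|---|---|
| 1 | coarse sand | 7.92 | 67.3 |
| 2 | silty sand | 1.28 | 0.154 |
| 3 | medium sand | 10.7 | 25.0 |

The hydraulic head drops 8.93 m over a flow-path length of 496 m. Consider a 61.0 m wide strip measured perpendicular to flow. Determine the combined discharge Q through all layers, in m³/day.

879

Flow is parallel to layering, so each bed carries its own Darcy discharge and the transmissivities add.
Σ(K_i·b_i) = 67.3×7.92 + 0.154×1.28 + 25.0×10.7 = 800.7 m²/day.
Hydraulic gradient i = Δh / L = 8.93 / 496 = 0.01800.
Q = Σ(K_i·b_i) · W · i = 800.7 × 61.0 × 0.01800 = 879.4 m³/day.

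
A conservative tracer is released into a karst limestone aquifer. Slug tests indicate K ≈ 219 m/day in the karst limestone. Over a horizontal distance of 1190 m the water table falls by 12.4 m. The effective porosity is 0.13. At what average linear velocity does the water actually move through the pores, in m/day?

17.6

Hydraulic gradient i = Δh / L = 12.4 / 1190 = 0.01042.
Darcy flux q = K · i = 219.0 × 0.01042 = 2.282 m/day.
Seepage velocity v = q / n_e = 2.282 / 0.13 = 17.55 m/day.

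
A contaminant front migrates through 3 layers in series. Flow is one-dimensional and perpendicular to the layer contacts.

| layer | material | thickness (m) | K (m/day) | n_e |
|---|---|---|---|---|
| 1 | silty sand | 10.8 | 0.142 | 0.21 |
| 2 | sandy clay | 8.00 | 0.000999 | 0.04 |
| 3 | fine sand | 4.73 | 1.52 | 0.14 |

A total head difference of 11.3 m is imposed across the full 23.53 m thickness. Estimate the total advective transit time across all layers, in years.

6.37

With flow normal to the layers, continuity requires the same specific discharge q through every layer.
Σ(b_i/K_i) = 10.8/0.142 + 8.00/0.000999 + 4.73/1.52 = 8087 d.
q = Δh / Σ(b_i/K_i) = 11.3 / 8087 = 0.001397 m/day.
In each layer the seepage velocity is v_i = q/n_i, so the layer transit time is t_i = b_i·n_i / q:
  layer 1 (silty sand): t_1 = 10.8 × 0.21 / 0.001397 = 1623 d
  layer 2 (sandy clay): t_2 = 8.00 × 0.04 / 0.001397 = 229.0 d
  layer 3 (fine sand): t_3 = 4.73 × 0.14 / 0.001397 = 473.9 d
Total t = Σ t_i = 2326 days = 6.369 years.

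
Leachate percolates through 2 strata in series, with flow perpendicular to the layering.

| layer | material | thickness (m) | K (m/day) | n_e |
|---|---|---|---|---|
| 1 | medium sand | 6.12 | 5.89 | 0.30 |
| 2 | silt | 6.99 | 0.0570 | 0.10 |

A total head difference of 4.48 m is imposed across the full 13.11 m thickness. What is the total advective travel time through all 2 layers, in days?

With flow normal to the layers, continuity requires the same specific discharge q through every layer.
Σ(b_i/K_i) = 6.12/5.89 + 6.99/0.0570 = 123.7 d.
q = Δh / Σ(b_i/K_i) = 4.48 / 123.7 = 0.03623 m/day.
In each layer the seepage velocity is v_i = q/n_i, so the layer transit time is t_i = b_i·n_i / q:
  layer 1 (medium sand): t_1 = 6.12 × 0.30 / 0.03623 = 50.68 d
  layer 2 (silt): t_2 = 6.99 × 0.10 / 0.03623 = 19.30 d
Total t = Σ t_i = 69.98 days.

70.0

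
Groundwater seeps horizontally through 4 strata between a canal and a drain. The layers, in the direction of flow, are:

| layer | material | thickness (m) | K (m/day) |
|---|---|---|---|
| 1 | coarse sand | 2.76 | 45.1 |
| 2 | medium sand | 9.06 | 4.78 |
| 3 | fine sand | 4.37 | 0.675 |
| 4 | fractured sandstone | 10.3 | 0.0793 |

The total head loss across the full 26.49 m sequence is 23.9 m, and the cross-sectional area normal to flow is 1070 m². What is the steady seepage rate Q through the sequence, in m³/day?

185

Flow is perpendicular to layering, so the layers act in series and the equivalent K is the thickness-weighted harmonic mean.
Total thickness L = 2.76 + 9.06 + 4.37 + 10.3 = 26.49 m.
Σ(b_i/K_i) = 2.76/45.1 + 9.06/4.78 + 4.37/0.675 + 10.3/0.0793 = 138.3 d.
K_eq = L / Σ(b_i/K_i) = 26.49 / 138.3 = 0.1915 m/day.
Q = K_eq · A · (Δh/L) = 0.1915 × 1070 × (23.9/26.49) = 184.9 m³/day.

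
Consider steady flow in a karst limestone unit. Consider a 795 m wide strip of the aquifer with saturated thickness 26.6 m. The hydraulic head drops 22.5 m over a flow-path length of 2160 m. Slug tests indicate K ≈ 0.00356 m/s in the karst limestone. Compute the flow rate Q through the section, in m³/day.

67800

Convert K: 0.00356 m/s × 86400 = 307.6 m/day.
Cross-sectional area A = 795 × 26.6 = 21147 m².
Hydraulic gradient i = Δh / L = 22.5 / 2160 = 0.01042.
Darcy's law: Q = K · A · i = 307.6 × 21147 × 0.01042 = 67755 m³/day.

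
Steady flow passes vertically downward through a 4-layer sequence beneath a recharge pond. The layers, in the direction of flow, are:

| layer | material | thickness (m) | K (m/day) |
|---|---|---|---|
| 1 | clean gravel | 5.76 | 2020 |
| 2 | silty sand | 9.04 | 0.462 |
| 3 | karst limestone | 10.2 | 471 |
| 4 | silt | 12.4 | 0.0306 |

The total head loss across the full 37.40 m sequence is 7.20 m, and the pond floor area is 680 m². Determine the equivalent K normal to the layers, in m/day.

Flow is perpendicular to layering, so the layers act in series and the equivalent K is the thickness-weighted harmonic mean.
Total thickness L = 5.76 + 9.04 + 10.2 + 12.4 = 37.40 m.
Σ(b_i/K_i) = 5.76/2020 + 9.04/0.462 + 10.2/471 + 12.4/0.0306 = 424.8 d.
K_eq = L / Σ(b_i/K_i) = 37.40 / 424.8 = 0.08804 m/day.

0.0880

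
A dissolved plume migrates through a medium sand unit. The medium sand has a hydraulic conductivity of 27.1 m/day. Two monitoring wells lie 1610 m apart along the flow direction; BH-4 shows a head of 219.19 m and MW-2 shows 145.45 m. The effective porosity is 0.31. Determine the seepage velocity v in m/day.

Hydraulic gradient i = (219.19 − 145.45) / 1610 = 73.74 / 1610 = 0.04580.
Darcy flux q = K · i = 27.10 × 0.04580 = 1.241 m/day.
Seepage velocity v = q / n_e = 1.241 / 0.31 = 4.004 m/day.

4.00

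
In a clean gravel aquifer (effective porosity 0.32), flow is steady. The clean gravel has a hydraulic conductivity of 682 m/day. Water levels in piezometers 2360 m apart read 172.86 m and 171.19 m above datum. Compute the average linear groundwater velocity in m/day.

Hydraulic gradient i = (172.86 − 171.19) / 2360 = 1.67 / 2360 = 0.0007076.
Darcy flux q = K · i = 682.0 × 0.0007076 = 0.4826 m/day.
Seepage velocity v = q / n_e = 0.4826 / 0.32 = 1.508 m/day.

1.51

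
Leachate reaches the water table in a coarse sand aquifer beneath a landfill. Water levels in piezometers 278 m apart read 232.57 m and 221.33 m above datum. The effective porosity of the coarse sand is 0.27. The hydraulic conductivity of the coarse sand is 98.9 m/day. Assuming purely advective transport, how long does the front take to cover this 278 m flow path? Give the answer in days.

18.8

Hydraulic gradient i = (232.57 − 221.33) / 278 = 11.24 / 278 = 0.04043.
Darcy flux q = K · i = 98.90 × 0.04043 = 3.999 m/day.
Seepage velocity v = q / n_e = 3.999 / 0.27 = 14.81 m/day.
Travel time t = L / v = 278 / 14.81 = 18.77 days.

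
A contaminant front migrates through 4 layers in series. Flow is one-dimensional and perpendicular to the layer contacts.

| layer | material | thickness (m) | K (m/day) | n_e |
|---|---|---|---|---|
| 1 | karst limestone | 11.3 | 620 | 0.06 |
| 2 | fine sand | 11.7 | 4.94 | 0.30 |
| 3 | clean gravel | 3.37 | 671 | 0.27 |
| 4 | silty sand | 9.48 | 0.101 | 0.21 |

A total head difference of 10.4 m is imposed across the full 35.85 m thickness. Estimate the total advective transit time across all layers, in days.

65.6

With flow normal to the layers, continuity requires the same specific discharge q through every layer.
Σ(b_i/K_i) = 11.3/620 + 11.7/4.94 + 3.37/671 + 9.48/0.101 = 96.25 d.
q = Δh / Σ(b_i/K_i) = 10.4 / 96.25 = 0.1080 m/day.
In each layer the seepage velocity is v_i = q/n_i, so the layer transit time is t_i = b_i·n_i / q:
  layer 1 (karst limestone): t_1 = 11.3 × 0.06 / 0.1080 = 6.275 d
  layer 2 (fine sand): t_2 = 11.7 × 0.30 / 0.1080 = 32.49 d
  layer 3 (clean gravel): t_3 = 3.37 × 0.27 / 0.1080 = 8.421 d
  layer 4 (silty sand): t_4 = 9.48 × 0.21 / 0.1080 = 18.43 d
Total t = Σ t_i = 65.61 days.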